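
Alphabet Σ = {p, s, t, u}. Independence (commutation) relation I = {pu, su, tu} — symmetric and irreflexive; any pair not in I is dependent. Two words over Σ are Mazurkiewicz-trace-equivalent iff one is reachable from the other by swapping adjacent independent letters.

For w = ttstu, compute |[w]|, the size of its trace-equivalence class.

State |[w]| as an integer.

piece 0:t — minimal
piece 1:t rests on {0:t}
piece 2:s rests on {1:t}
piece 3:t rests on {2:s}
piece 4:u — minimal
minimal pieces: {0:t, 4:u}
ways to finish when only these pieces remain (= sum over removing one remaining piece with nothing left below it):
  1 left: {3}→1  {4}→1
  2 left: {2,3}→1  {3,4}→2
  3 left: {1,2,3}→1  {2,3,4}→3
  placing 0:t first → 4 extensions
  placing 4:u first → 1 extensions
total linear extensions = 5

5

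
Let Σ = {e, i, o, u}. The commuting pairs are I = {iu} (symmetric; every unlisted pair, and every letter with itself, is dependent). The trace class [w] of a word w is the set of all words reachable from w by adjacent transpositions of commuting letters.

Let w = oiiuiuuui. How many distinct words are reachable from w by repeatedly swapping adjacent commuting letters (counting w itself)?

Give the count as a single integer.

#0=o has no predecessor
#1=i depends on [0:o]
#2=i depends on [1:i]
#3=u depends on [0:o]
#4=i depends on [2:i]
#5=u depends on [3:u]
#6=u depends on [5:u]
#7=u depends on [6:u]
#8=i depends on [4:i]
sources: [0:o]
N(rest) = Σ N(rest − s) over sources s of rest; N(one piece) = 1:
  size 1 → [7]=1  [8]=1
  size 2 → [4,8]=1  [6,7]=1  [7,8]=2
  size 3 → [2,4,8]=1  [4,7,8]=3  [5,6,7]=1  [6,7,8]=3
  size 4 → [1,2,4,8]=1  [2,4,7,8]=4  [3,5,6,7]=1  [4,6,7,8]=6  [5,6,7,8]=4
  size 5 → [1,2,4,7,8]=5  [2,4,6,7,8]=10  [3,5,6,7,8]=5  [4,5,6,7,8]=10
  size 6 → [1,2,4,6,7,8]=15  [2,4,5,6,7,8]=20  [3,4,5,6,7,8]=15
  size 7 → [1,2,4,5,6,7,8]=35  [2,3,4,5,6,7,8]=35
  first=0(o) contributes 70

70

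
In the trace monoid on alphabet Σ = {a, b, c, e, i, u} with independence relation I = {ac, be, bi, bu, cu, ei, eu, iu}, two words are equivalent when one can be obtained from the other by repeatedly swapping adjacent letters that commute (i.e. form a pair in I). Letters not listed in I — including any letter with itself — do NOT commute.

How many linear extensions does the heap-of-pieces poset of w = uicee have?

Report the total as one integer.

piece 0:u — minimal
piece 1:i — minimal
piece 2:c rests on {1:i}
piece 3:e rests on {2:c}
piece 4:e rests on {3:e}
minimal pieces: {0:u, 1:i}
ways to finish when only these pieces remain (= sum over removing one remaining piece with nothing left below it):
  1 left: {0}→1  {4}→1
  2 left: {0,4}→2  {3,4}→1
  3 left: {0,3,4}→3  {2,3,4}→1
  placing 0:u first → 1 extensions
  placing 1:i first → 4 extensions
total linear extensions = 5

5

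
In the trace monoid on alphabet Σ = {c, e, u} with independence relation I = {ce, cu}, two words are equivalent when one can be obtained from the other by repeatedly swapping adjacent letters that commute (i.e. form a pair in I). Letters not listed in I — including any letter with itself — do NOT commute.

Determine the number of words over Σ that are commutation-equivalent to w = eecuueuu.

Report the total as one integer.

0(e) covers ∅
1(e) covers 0:e
2(c) covers ∅
3(u) covers 1:e
4(u) covers 3:u
5(e) covers 4:u
6(u) covers 5:e
7(u) covers 6:u
floor of heap: 0:e, 2:c
completions by unplaced set U, small U first (add the entries for U minus each lowest piece of U):
  |U|=1: {2}:1  {7}:1
  |U|=2: {2,7}:2  {6,7}:1
  |U|=3: {2,6,7}:3  {5,6,7}:1
  |U|=4: {2,5,6,7}:4  {4,5,6,7}:1
  |U|=5: {2,4,5,6,7}:5  {3,4,5,6,7}:1
  |U|=6: {1,3,4,5,6,7}:1  {2,3,4,5,6,7}:6
  start at 0(e): 7
  start at 2(c): 1
sum over floor = 8

8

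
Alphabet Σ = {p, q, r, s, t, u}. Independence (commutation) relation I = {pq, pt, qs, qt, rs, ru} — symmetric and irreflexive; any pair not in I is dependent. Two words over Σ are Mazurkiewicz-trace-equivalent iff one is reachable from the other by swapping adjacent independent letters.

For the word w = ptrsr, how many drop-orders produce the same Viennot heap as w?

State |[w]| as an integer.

#0=p has no predecessor
#1=t has no predecessor
#2=r depends on [0:p, 1:t]
#3=s depends on [0:p, 1:t]
#4=r depends on [2:r]
sources: [0:p, 1:t]
N(rest) = Σ N(rest − s) over sources s of rest; N(one piece) = 1:
  size 1 → [3]=1  [4]=1
  size 2 → [2,4]=1  [3,4]=2
  size 3 → [2,3,4]=3
  first=0(p) contributes 3
  first=1(t) contributes 3
|[w]| = 6

6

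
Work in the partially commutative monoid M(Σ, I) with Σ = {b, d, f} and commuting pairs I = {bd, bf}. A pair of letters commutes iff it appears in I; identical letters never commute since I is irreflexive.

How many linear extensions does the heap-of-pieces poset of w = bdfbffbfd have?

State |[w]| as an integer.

0(b) covers ∅
1(d) covers ∅
2(f) covers 1:d
3(b) covers 0:b
4(f) covers 2:f
5(f) covers 4:f
6(b) covers 3:b
7(f) covers 5:f
8(d) covers 7:f
floor of heap: 0:b, 1:d
completions by unplaced set U, small U first (add the entries for U minus each lowest piece of U):
  |U|=1: {6}:1  {8}:1
  |U|=2: {3,6}:1  {6,8}:2  {7,8}:1
  |U|=3: {0,3,6}:1  {3,6,8}:3  {5,7,8}:1  {6,7,8}:3
  |U|=4: {0,3,6,8}:4  {3,6,7,8}:6  {4,5,7,8}:1  {5,6,7,8}:4
  |U|=5: {0,3,6,7,8}:10  {2,4,5,7,8}:1  {3,5,6,7,8}:10  {4,5,6,7,8}:5
  |U|=6: {0,3,5,6,7,8}:20  {1,2,4,5,7,8}:1  {2,4,5,6,7,8}:6  {3,4,5,6,7,8}:15
  |U|=7: {0,3,4,5,6,7,8}:35  {1,2,4,5,6,7,8}:7  {2,3,4,5,6,7,8}:21
  start at 0(b): 28
  start at 1(d): 56
sum over floor = 84

84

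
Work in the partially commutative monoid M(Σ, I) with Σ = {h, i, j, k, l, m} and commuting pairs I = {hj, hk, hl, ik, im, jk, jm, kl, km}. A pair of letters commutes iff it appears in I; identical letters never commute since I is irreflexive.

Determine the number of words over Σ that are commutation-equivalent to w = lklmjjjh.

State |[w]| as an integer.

#0=l has no predecessor
#1=k has no predecessor
#2=l depends on [0:l]
#3=m depends on [2:l]
#4=j depends on [2:l]
#5=j depends on [4:j]
#6=j depends on [5:j]
#7=h depends on [3:m]
sources: [0:l, 1:k]
N(rest) = Σ N(rest − s) over sources s of rest; N(one piece) = 1:
  size 1 → [1]=1  [6]=1  [7]=1
  size 2 → [1,6]=2  [1,7]=2  [3,7]=1  [5,6]=1  [6,7]=2
  size 3 → [1,3,7]=3  [1,5,6]=3  [1,6,7]=6  [3,6,7]=3  [4,5,6]=1  [5,6,7]=3
  size 4 → [1,3,6,7]=12  [1,4,5,6]=4  [1,5,6,7]=12  [3,5,6,7]=6  [4,5,6,7]=4
  size 5 → [1,3,5,6,7]=30  [1,4,5,6,7]=20  [3,4,5,6,7]=10
  size 6 → [1,3,4,5,6,7]=60  [2,3,4,5,6,7]=10
  first=0(l) contributes 70
  first=1(k) contributes 10
|[w]| = 80

80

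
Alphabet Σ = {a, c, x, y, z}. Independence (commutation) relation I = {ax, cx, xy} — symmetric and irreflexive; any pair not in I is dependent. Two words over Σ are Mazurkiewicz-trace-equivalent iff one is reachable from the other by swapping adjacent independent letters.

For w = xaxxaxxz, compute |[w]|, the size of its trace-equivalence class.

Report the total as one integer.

21

#0=x has no predecessor
#1=a has no predecessor
#2=x depends on [0:x]
#3=x depends on [2:x]
#4=a depends on [1:a]
#5=x depends on [3:x]
#6=x depends on [5:x]
#7=z depends on [4:a, 6:x]
sources: [0:x, 1:a]
N(rest) = Σ N(rest − s) over sources s of rest; N(one piece) = 1:
  size 1 → [7]=1
  size 2 → [4,7]=1  [6,7]=1
  size 3 → [1,4,7]=1  [4,6,7]=2  [5,6,7]=1
  size 4 → [1,4,6,7]=3  [3,5,6,7]=1  [4,5,6,7]=3
  size 5 → [1,4,5,6,7]=6  [2,3,5,6,7]=1  [3,4,5,6,7]=4
  size 6 → [0,2,3,5,6,7]=1  [1,3,4,5,6,7]=10  [2,3,4,5,6,7]=5
  first=0(x) contributes 15
  first=1(a) contributes 6
|[w]| = 21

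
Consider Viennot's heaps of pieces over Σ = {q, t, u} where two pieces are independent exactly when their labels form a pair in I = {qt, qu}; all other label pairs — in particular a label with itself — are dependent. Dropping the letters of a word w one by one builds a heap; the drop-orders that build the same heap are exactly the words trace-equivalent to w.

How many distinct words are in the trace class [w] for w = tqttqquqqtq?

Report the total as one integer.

462

0(t) covers ∅
1(q) covers ∅
2(t) covers 0:t
3(t) covers 2:t
4(q) covers 1:q
5(q) covers 4:q
6(u) covers 3:t
7(q) covers 5:q
8(q) covers 7:q
9(t) covers 6:u
10(q) covers 8:q
floor of heap: 0:t, 1:q
completions by unplaced set U, small U first (add the entries for U minus each lowest piece of U):
  |U|=1: {9}:1  {10}:1
  |U|=2: {6,9}:1  {8,10}:1  {9,10}:2
  |U|=3: {3,6,9}:1  {6,9,10}:3  {7,8,10}:1  {8,9,10}:3
  |U|=4: {2,3,6,9}:1  {3,6,9,10}:4  {5,7,8,10}:1  {6,8,9,10}:6  {7,8,9,10}:4
  |U|=5: {0,2,3,6,9}:1  {2,3,6,9,10}:5  {3,6,8,9,10}:10  {4,5,7,8,10}:1  {5,7,8,9,10}:5  {6,7,8,9,10}:10
  |U|=6: {0,2,3,6,9,10}:6  {1,4,5,7,8,10}:1  {2,3,6,8,9,10}:15  {3,6,7,8,9,10}:20  {4,5,7,8,9,10}:6  {5,6,7,8,9,10}:15
  |U|=7: {0,2,3,6,8,9,10}:21  {1,4,5,7,8,9,10}:7  {2,3,6,7,8,9,10}:35  {3,5,6,7,8,9,10}:35  {4,5,6,7,8,9,10}:21
  |U|=8: {0,2,3,6,7,8,9,10}:56  {1,4,5,6,7,8,9,10}:28  {2,3,5,6,7,8,9,10}:70  {3,4,5,6,7,8,9,10}:56
  |U|=9: {0,2,3,5,6,7,8,9,10}:126  {1,3,4,5,6,7,8,9,10}:84  {2,3,4,5,6,7,8,9,10}:126
  start at 0(t): 210
  start at 1(q): 252
sum over floor = 462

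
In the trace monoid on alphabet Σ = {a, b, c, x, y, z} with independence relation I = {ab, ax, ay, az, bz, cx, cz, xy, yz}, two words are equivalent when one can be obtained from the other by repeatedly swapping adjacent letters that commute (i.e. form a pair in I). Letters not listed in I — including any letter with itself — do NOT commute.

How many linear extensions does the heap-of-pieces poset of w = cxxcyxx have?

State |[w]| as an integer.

35

0(c) covers ∅
1(x) covers ∅
2(x) covers 1:x
3(c) covers 0:c
4(y) covers 3:c
5(x) covers 2:x
6(x) covers 5:x
floor of heap: 0:c, 1:x
completions by unplaced set U, small U first (add the entries for U minus each lowest piece of U):
  |U|=1: {4}:1  {6}:1
  |U|=2: {3,4}:1  {4,6}:2  {5,6}:1
  |U|=3: {0,3,4}:1  {2,5,6}:1  {3,4,6}:3  {4,5,6}:3
  |U|=4: {0,3,4,6}:4  {1,2,5,6}:1  {2,4,5,6}:4  {3,4,5,6}:6
  |U|=5: {0,3,4,5,6}:10  {1,2,4,5,6}:5  {2,3,4,5,6}:10
  start at 0(c): 15
  start at 1(x): 20
sum over floor = 35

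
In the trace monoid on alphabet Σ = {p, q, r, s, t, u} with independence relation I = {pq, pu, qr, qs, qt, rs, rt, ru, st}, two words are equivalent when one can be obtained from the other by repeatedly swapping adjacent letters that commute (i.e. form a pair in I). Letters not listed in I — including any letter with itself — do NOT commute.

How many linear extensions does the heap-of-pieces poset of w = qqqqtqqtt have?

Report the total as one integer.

drop 0:q onto floor
drop 1:q onto {0:q}
drop 2:q onto {1:q}
drop 3:q onto {2:q}
drop 4:t onto floor
drop 5:q onto {3:q}
drop 6:q onto {5:q}
drop 7:t onto {4:t}
drop 8:t onto {7:t}
ground layer = {0:q, 4:t}
drop-orders for the pieces not yet dropped (sum over which currently-grounded one goes next):
  1 to go: {6} 1  {8} 1
  2 to go: {5,6} 1  {6,8} 2  {7,8} 1
  3 to go: {3,5,6} 1  {4,7,8} 1  {5,6,8} 3  {6,7,8} 3
  4 to go: {2,3,5,6} 1  {3,5,6,8} 4  {4,6,7,8} 4  {5,6,7,8} 6
  5 to go: {1,2,3,5,6} 1  {2,3,5,6,8} 5  {3,5,6,7,8} 10  {4,5,6,7,8} 10
  6 to go: {0,1,2,3,5,6} 1  {1,2,3,5,6,8} 6  {2,3,5,6,7,8} 15  {3,4,5,6,7,8} 20
  7 to go: {0,1,2,3,5,6,8} 7  {1,2,3,5,6,7,8} 21  {2,3,4,5,6,7,8} 35
  if 0:q drops first: 56 orders
  if 4:t drops first: 28 orders
heap linearizations: 84

84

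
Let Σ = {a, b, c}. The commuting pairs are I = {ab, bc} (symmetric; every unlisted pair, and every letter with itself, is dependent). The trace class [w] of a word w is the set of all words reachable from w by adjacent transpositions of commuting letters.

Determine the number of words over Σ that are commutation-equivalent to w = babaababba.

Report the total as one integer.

252

drop 0:b onto floor
drop 1:a onto floor
drop 2:b onto {0:b}
drop 3:a onto {1:a}
drop 4:a onto {3:a}
drop 5:b onto {2:b}
drop 6:a onto {4:a}
drop 7:b onto {5:b}
drop 8:b onto {7:b}
drop 9:a onto {6:a}
ground layer = {0:b, 1:a}
drop-orders for the pieces not yet dropped (sum over which currently-grounded one goes next):
  1 to go: {8} 1  {9} 1
  2 to go: {6,9} 1  {7,8} 1  {8,9} 2
  3 to go: {4,6,9} 1  {5,7,8} 1  {6,8,9} 3  {7,8,9} 3
  4 to go: {2,5,7,8} 1  {3,4,6,9} 1  {4,6,8,9} 4  {5,7,8,9} 4  {6,7,8,9} 6
  5 to go: {0,2,5,7,8} 1  {1,3,4,6,9} 1  {2,5,7,8,9} 5  {3,4,6,8,9} 5  {4,6,7,8,9} 10  {5,6,7,8,9} 10
  6 to go: {0,2,5,7,8,9} 6  {1,3,4,6,8,9} 6  {2,5,6,7,8,9} 15  {3,4,6,7,8,9} 15  {4,5,6,7,8,9} 20
  7 to go: {0,2,5,6,7,8,9} 21  {1,3,4,6,7,8,9} 21  {2,4,5,6,7,8,9} 35  {3,4,5,6,7,8,9} 35
  8 to go: {0,2,4,5,6,7,8,9} 56  {1,3,4,5,6,7,8,9} 56  {2,3,4,5,6,7,8,9} 70
  if 0:b drops first: 126 orders
  if 1:a drops first: 126 orders
heap linearizations: 252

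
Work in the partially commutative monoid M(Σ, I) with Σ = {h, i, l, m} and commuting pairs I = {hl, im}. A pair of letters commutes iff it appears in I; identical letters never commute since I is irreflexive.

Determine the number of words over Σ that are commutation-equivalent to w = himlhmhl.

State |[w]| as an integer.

#0=h has no predecessor
#1=i depends on [0:h]
#2=m depends on [0:h]
#3=l depends on [1:i, 2:m]
#4=h depends on [1:i, 2:m]
#5=m depends on [3:l, 4:h]
#6=h depends on [5:m]
#7=l depends on [5:m]
sources: [0:h]
N(rest) = Σ N(rest − s) over sources s of rest; N(one piece) = 1:
  size 1 → [6]=1  [7]=1
  size 2 → [6,7]=2
  size 3 → [5,6,7]=2
  size 4 → [3,5,6,7]=2  [4,5,6,7]=2
  size 5 → [3,4,5,6,7]=4
  size 6 → [1,3,4,5,6,7]=4  [2,3,4,5,6,7]=4
  first=0(h) contributes 8

8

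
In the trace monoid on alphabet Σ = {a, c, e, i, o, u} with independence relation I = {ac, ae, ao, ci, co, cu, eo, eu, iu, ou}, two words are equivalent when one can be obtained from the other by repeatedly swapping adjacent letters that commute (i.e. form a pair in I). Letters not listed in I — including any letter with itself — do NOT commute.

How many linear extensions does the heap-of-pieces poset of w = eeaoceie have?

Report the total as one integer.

30

piece 0:e — minimal
piece 1:e rests on {0:e}
piece 2:a — minimal
piece 3:o — minimal
piece 4:c rests on {1:e}
piece 5:e rests on {4:c}
piece 6:i rests on {2:a, 3:o, 5:e}
piece 7:e rests on {6:i}
minimal pieces: {0:e, 2:a, 3:o}
ways to finish when only these pieces remain (= sum over removing one remaining piece with nothing left below it):
  1 left: {7}→1
  2 left: {6,7}→1
  3 left: {2,6,7}→1  {3,6,7}→1  {5,6,7}→1
  4 left: {2,3,6,7}→2  {2,5,6,7}→2  {3,5,6,7}→2  {4,5,6,7}→1
  5 left: {1,4,5,6,7}→1  {2,3,5,6,7}→6  {2,4,5,6,7}→3  {3,4,5,6,7}→3
  6 left: {0,1,4,5,6,7}→1  {1,2,4,5,6,7}→4  {1,3,4,5,6,7}→4  {2,3,4,5,6,7}→12
  placing 0:e first → 20 extensions
  placing 2:a first → 5 extensions
  placing 3:o first → 5 extensions
total linear extensions = 30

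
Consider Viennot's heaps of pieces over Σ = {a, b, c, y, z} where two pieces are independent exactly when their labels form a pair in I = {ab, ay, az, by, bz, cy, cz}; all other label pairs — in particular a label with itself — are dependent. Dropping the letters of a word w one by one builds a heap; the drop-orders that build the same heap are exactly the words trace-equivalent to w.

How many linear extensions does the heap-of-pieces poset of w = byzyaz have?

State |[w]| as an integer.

drop 0:b onto floor
drop 1:y onto floor
drop 2:z onto {1:y}
drop 3:y onto {2:z}
drop 4:a onto floor
drop 5:z onto {3:y}
ground layer = {0:b, 1:y, 4:a}
drop-orders for the pieces not yet dropped (sum over which currently-grounded one goes next):
  1 to go: {0} 1  {4} 1  {5} 1
  2 to go: {0,4} 2  {0,5} 2  {3,5} 1  {4,5} 2
  3 to go: {0,3,5} 3  {0,4,5} 6  {2,3,5} 1  {3,4,5} 3
  4 to go: {0,2,3,5} 4  {0,3,4,5} 12  {1,2,3,5} 1  {2,3,4,5} 4
  if 0:b drops first: 5 orders
  if 1:y drops first: 20 orders
  if 4:a drops first: 5 orders
heap linearizations: 30

30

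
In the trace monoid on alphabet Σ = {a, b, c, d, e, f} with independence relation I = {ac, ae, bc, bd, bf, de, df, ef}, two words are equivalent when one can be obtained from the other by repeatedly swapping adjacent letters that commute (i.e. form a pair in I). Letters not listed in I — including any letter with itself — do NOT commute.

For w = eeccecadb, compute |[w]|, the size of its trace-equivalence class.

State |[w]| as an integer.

drop 0:e onto floor
drop 1:e onto {0:e}
drop 2:c onto {1:e}
drop 3:c onto {2:c}
drop 4:e onto {3:c}
drop 5:c onto {4:e}
drop 6:a onto floor
drop 7:d onto {5:c, 6:a}
drop 8:b onto {4:e, 6:a}
ground layer = {0:e, 6:a}
drop-orders for the pieces not yet dropped (sum over which currently-grounded one goes next):
  1 to go: {7} 1  {8} 1
  2 to go: {5,7} 1  {7,8} 2
  3 to go: {5,7,8} 3  {6,7,8} 2
  4 to go: {4,5,7,8} 3  {5,6,7,8} 5
  5 to go: {3,4,5,7,8} 3  {4,5,6,7,8} 8
  6 to go: {2,3,4,5,7,8} 3  {3,4,5,6,7,8} 11
  7 to go: {1,2,3,4,5,7,8} 3  {2,3,4,5,6,7,8} 14
  if 0:e drops first: 17 orders
  if 6:a drops first: 3 orders
heap linearizations: 20

20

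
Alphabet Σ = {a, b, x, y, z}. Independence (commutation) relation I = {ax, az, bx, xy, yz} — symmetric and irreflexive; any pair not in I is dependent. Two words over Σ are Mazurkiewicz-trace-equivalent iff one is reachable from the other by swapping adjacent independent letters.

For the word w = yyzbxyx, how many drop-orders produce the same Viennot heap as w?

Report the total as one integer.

31

0(y) covers ∅
1(y) covers 0:y
2(z) covers ∅
3(b) covers 1:y, 2:z
4(x) covers 2:z
5(y) covers 3:b
6(x) covers 4:x
floor of heap: 0:y, 2:z
completions by unplaced set U, small U first (add the entries for U minus each lowest piece of U):
  |U|=1: {5}:1  {6}:1
  |U|=2: {3,5}:1  {4,6}:1  {5,6}:2
  |U|=3: {1,3,5}:1  {3,5,6}:3  {4,5,6}:3
  |U|=4: {0,1,3,5}:1  {1,3,5,6}:4  {3,4,5,6}:6
  |U|=5: {0,1,3,5,6}:5  {1,3,4,5,6}:10  {2,3,4,5,6}:6
  start at 0(y): 16
  start at 2(z): 15
sum over floor = 31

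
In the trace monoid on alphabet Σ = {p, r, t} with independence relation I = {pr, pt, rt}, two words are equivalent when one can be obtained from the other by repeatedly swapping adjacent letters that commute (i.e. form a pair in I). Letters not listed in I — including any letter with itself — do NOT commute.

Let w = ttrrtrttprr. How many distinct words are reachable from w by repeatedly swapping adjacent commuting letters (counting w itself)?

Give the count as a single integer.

0(t) covers ∅
1(t) covers 0:t
2(r) covers ∅
3(r) covers 2:r
4(t) covers 1:t
5(r) covers 3:r
6(t) covers 4:t
7(t) covers 6:t
8(p) covers ∅
9(r) covers 5:r
10(r) covers 9:r
floor of heap: 0:t, 2:r, 8:p
completions by unplaced set U, small U first (add the entries for U minus each lowest piece of U):
  |U|=1: {7}:1  {8}:1  {10}:1
  |U|=2: {6,7}:1  {7,8}:2  {7,10}:2  {8,10}:2  {9,10}:1
  |U|=3: {4,6,7}:1  {5,9,10}:1  {6,7,8}:3  {6,7,10}:3  {7,8,10}:6  {7,9,10}:3  {8,9,10}:3
  |U|=4: {1,4,6,7}:1  {3,5,9,10}:1  {4,6,7,8}:4  {4,6,7,10}:4  {5,7,9,10}:4  {5,8,9,10}:4  {6,7,8,10}:12  {6,7,9,10}:6  {7,8,9,10}:12
  |U|=5: {0,1,4,6,7}:1  {1,4,6,7,8}:5  {1,4,6,7,10}:5  {2,3,5,9,10}:1  {3,5,7,9,10}:5  {3,5,8,9,10}:5  {4,6,7,8,10}:20  {4,6,7,9,10}:10  {5,6,7,9,10}:10  {5,7,8,9,10}:20  {6,7,8,9,10}:30
  |U|=6: {0,1,4,6,7,8}:6  {0,1,4,6,7,10}:6  {1,4,6,7,8,10}:30  {1,4,6,7,9,10}:15  {2,3,5,7,9,10}:6  {2,3,5,8,9,10}:6  {3,5,6,7,9,10}:15  {3,5,7,8,9,10}:30  {4,5,6,7,9,10}:20  {4,6,7,8,9,10}:60  {5,6,7,8,9,10}:60
  |U|=7: {0,1,4,6,7,8,10}:42  {0,1,4,6,7,9,10}:21  {1,4,5,6,7,9,10}:35  {1,4,6,7,8,9,10}:105  {2,3,5,6,7,9,10}:21  {2,3,5,7,8,9,10}:42  {3,4,5,6,7,9,10}:35  {3,5,6,7,8,9,10}:105  {4,5,6,7,8,9,10}:140
  |U|=8: {0,1,4,5,6,7,9,10}:56  {0,1,4,6,7,8,9,10}:168  {1,3,4,5,6,7,9,10}:70  {1,4,5,6,7,8,9,10}:280  {2,3,4,5,6,7,9,10}:56  {2,3,5,6,7,8,9,10}:168  {3,4,5,6,7,8,9,10}:280
  |U|=9: {0,1,3,4,5,6,7,9,10}:126  {0,1,4,5,6,7,8,9,10}:504  {1,2,3,4,5,6,7,9,10}:126  {1,3,4,5,6,7,8,9,10}:630  {2,3,4,5,6,7,8,9,10}:504
  start at 0(t): 1260
  start at 2(r): 1260
  start at 8(p): 252
sum over floor = 2772

2772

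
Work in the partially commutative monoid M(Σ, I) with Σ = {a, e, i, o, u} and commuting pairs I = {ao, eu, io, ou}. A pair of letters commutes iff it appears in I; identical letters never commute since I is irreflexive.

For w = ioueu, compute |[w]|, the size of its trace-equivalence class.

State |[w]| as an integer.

drop 0:i onto floor
drop 1:o onto floor
drop 2:u onto {0:i}
drop 3:e onto {0:i, 1:o}
drop 4:u onto {2:u}
ground layer = {0:i, 1:o}
drop-orders for the pieces not yet dropped (sum over which currently-grounded one goes next):
  1 to go: {3} 1  {4} 1
  2 to go: {1,3} 1  {2,4} 1  {3,4} 2
  3 to go: {1,3,4} 3  {2,3,4} 3
  if 0:i drops first: 6 orders
  if 1:o drops first: 3 orders
heap linearizations: 9

9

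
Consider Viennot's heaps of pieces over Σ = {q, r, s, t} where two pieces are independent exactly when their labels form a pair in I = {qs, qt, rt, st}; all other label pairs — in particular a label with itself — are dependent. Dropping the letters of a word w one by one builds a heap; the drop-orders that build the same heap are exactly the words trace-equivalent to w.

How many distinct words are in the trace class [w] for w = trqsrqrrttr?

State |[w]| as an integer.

330

piece 0:t — minimal
piece 1:r — minimal
piece 2:q rests on {1:r}
piece 3:s rests on {1:r}
piece 4:r rests on {2:q, 3:s}
piece 5:q rests on {4:r}
piece 6:r rests on {5:q}
piece 7:r rests on {6:r}
piece 8:t rests on {0:t}
piece 9:t rests on {8:t}
piece 10:r rests on {7:r}
minimal pieces: {0:t, 1:r}
ways to finish when only these pieces remain (= sum over removing one remaining piece with nothing left below it):
  1 left: {9}→1  {10}→1
  2 left: {7,10}→1  {8,9}→1  {9,10}→2
  3 left: {0,8,9}→1  {6,7,10}→1  {7,9,10}→3  {8,9,10}→3
  4 left: {0,8,9,10}→4  {5,6,7,10}→1  {6,7,9,10}→4  {7,8,9,10}→6
  5 left: {0,7,8,9,10}→10  {4,5,6,7,10}→1  {5,6,7,9,10}→5  {6,7,8,9,10}→10
  6 left: {0,6,7,8,9,10}→20  {2,4,5,6,7,10}→1  {3,4,5,6,7,10}→1  {4,5,6,7,9,10}→6  {5,6,7,8,9,10}→15
  7 left: {0,5,6,7,8,9,10}→35  {2,3,4,5,6,7,10}→2  {2,4,5,6,7,9,10}→7  {3,4,5,6,7,9,10}→7  {4,5,6,7,8,9,10}→21
  8 left: {0,4,5,6,7,8,9,10}→56  {1,2,3,4,5,6,7,10}→2  {2,3,4,5,6,7,9,10}→16  {2,4,5,6,7,8,9,10}→28  {3,4,5,6,7,8,9,10}→28
  9 left: {0,2,4,5,6,7,8,9,10}→84  {0,3,4,5,6,7,8,9,10}→84  {1,2,3,4,5,6,7,9,10}→18  {2,3,4,5,6,7,8,9,10}→72
  placing 0:t first → 90 extensions
  placing 1:r first → 240 extensions
total linear extensions = 330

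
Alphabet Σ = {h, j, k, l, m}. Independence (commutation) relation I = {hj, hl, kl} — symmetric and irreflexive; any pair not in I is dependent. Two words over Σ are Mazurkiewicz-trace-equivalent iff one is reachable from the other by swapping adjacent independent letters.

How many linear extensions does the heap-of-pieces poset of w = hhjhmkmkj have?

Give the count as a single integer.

0(h) covers ∅
1(h) covers 0:h
2(j) covers ∅
3(h) covers 1:h
4(m) covers 2:j, 3:h
5(k) covers 4:m
6(m) covers 5:k
7(k) covers 6:m
8(j) covers 7:k
floor of heap: 0:h, 2:j
completions by unplaced set U, small U first (add the entries for U minus each lowest piece of U):
  |U|=1: {8}:1
  |U|=2: {7,8}:1
  |U|=3: {6,7,8}:1
  |U|=4: {5,6,7,8}:1
  |U|=5: {4,5,6,7,8}:1
  |U|=6: {2,4,5,6,7,8}:1  {3,4,5,6,7,8}:1
  |U|=7: {1,3,4,5,6,7,8}:1  {2,3,4,5,6,7,8}:2
  start at 0(h): 3
  start at 2(j): 1
sum over floor = 4

4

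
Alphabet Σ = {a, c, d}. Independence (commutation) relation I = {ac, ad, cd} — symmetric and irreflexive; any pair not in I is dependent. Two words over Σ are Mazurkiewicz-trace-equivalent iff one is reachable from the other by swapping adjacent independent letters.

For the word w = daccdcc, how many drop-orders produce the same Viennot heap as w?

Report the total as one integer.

105

drop 0:d onto floor
drop 1:a onto floor
drop 2:c onto floor
drop 3:c onto {2:c}
drop 4:d onto {0:d}
drop 5:c onto {3:c}
drop 6:c onto {5:c}
ground layer = {0:d, 1:a, 2:c}
drop-orders for the pieces not yet dropped (sum over which currently-grounded one goes next):
  1 to go: {1} 1  {4} 1  {6} 1
  2 to go: {0,4} 1  {1,4} 2  {1,6} 2  {4,6} 2  {5,6} 1
  3 to go: {0,1,4} 3  {0,4,6} 3  {1,4,6} 6  {1,5,6} 3  {3,5,6} 1  {4,5,6} 3
  4 to go: {0,1,4,6} 12  {0,4,5,6} 6  {1,3,5,6} 4  {1,4,5,6} 12  {2,3,5,6} 1  {3,4,5,6} 4
  5 to go: {0,1,4,5,6} 30  {0,3,4,5,6} 10  {1,2,3,5,6} 5  {1,3,4,5,6} 20  {2,3,4,5,6} 5
  if 0:d drops first: 30 orders
  if 1:a drops first: 15 orders
  if 2:c drops first: 60 orders
heap linearizations: 105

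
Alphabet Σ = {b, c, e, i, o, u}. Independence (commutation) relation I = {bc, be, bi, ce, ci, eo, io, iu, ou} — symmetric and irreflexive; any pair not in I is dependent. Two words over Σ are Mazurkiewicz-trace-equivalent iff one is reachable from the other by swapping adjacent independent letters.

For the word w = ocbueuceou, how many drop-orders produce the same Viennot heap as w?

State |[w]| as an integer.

10

0(o) covers ∅
1(c) covers 0:o
2(b) covers 0:o
3(u) covers 1:c, 2:b
4(e) covers 3:u
5(u) covers 4:e
6(c) covers 5:u
7(e) covers 5:u
8(o) covers 6:c
9(u) covers 6:c, 7:e
floor of heap: 0:o
completions by unplaced set U, small U first (add the entries for U minus each lowest piece of U):
  |U|=1: {8}:1  {9}:1
  |U|=2: {7,9}:1  {8,9}:2
  |U|=3: {6,8,9}:2  {7,8,9}:3
  |U|=4: {6,7,8,9}:5
  |U|=5: {5,6,7,8,9}:5
  |U|=6: {4,5,6,7,8,9}:5
  |U|=7: {3,4,5,6,7,8,9}:5
  |U|=8: {1,3,4,5,6,7,8,9}:5  {2,3,4,5,6,7,8,9}:5
  start at 0(o): 10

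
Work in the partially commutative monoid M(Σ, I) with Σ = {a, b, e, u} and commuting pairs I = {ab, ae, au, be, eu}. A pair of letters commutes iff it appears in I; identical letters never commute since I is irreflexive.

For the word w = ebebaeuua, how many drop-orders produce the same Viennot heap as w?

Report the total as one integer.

1260

0(e) covers ∅
1(b) covers ∅
2(e) covers 0:e
3(b) covers 1:b
4(a) covers ∅
5(e) covers 2:e
6(u) covers 3:b
7(u) covers 6:u
8(a) covers 4:a
floor of heap: 0:e, 1:b, 4:a
completions by unplaced set U, small U first (add the entries for U minus each lowest piece of U):
  |U|=1: {5}:1  {7}:1  {8}:1
  |U|=2: {2,5}:1  {4,8}:1  {5,7}:2  {5,8}:2  {6,7}:1  {7,8}:2
  |U|=3: {0,2,5}:1  {2,5,7}:3  {2,5,8}:3  {3,6,7}:1  {4,5,8}:3  {4,7,8}:3  {5,6,7}:3  {5,7,8}:6  {6,7,8}:3
  |U|=4: {0,2,5,7}:4  {0,2,5,8}:4  {1,3,6,7}:1  {2,4,5,8}:6  {2,5,6,7}:6  {2,5,7,8}:12  {3,5,6,7}:4  {3,6,7,8}:4  {4,5,7,8}:12  {4,6,7,8}:6  {5,6,7,8}:12
  |U|=5: {0,2,4,5,8}:10  {0,2,5,6,7}:10  {0,2,5,7,8}:20  {1,3,5,6,7}:5  {1,3,6,7,8}:5  {2,3,5,6,7}:10  {2,4,5,7,8}:30  {2,5,6,7,8}:30  {3,4,6,7,8}:10  {3,5,6,7,8}:20  {4,5,6,7,8}:30
  |U|=6: {0,2,3,5,6,7}:20  {0,2,4,5,7,8}:60  {0,2,5,6,7,8}:60  {1,2,3,5,6,7}:15  {1,3,4,6,7,8}:15  {1,3,5,6,7,8}:30  {2,3,5,6,7,8}:60  {2,4,5,6,7,8}:90  {3,4,5,6,7,8}:60
  |U|=7: {0,1,2,3,5,6,7}:35  {0,2,3,5,6,7,8}:140  {0,2,4,5,6,7,8}:210  {1,2,3,5,6,7,8}:105  {1,3,4,5,6,7,8}:105  {2,3,4,5,6,7,8}:210
  start at 0(e): 420
  start at 1(b): 560
  start at 4(a): 280
sum over floor = 1260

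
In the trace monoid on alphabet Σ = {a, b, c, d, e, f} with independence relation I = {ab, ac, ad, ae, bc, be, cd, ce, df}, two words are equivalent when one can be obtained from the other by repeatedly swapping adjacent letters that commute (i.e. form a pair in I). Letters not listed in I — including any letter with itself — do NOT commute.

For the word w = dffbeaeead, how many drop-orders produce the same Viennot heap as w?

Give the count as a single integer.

280

#0=d has no predecessor
#1=f has no predecessor
#2=f depends on [1:f]
#3=b depends on [0:d, 2:f]
#4=e depends on [0:d, 2:f]
#5=a depends on [2:f]
#6=e depends on [4:e]
#7=e depends on [6:e]
#8=a depends on [5:a]
#9=d depends on [3:b, 7:e]
sources: [0:d, 1:f]
N(rest) = Σ N(rest − s) over sources s of rest; N(one piece) = 1:
  size 1 → [8]=1  [9]=1
  size 2 → [3,9]=1  [5,8]=1  [7,9]=1  [8,9]=2
  size 3 → [3,7,9]=2  [3,8,9]=3  [5,8,9]=3  [6,7,9]=1  [7,8,9]=3
  size 4 → [3,5,8,9]=6  [3,6,7,9]=3  [3,7,8,9]=8  [4,6,7,9]=1  [5,7,8,9]=6  [6,7,8,9]=4
  size 5 → [3,4,6,7,9]=4  [3,5,7,8,9]=20  [3,6,7,8,9]=15  [4,6,7,8,9]=5  [5,6,7,8,9]=10
  size 6 → [0,3,4,6,7,9]=4  [3,4,6,7,8,9]=24  [3,5,6,7,8,9]=45  [4,5,6,7,8,9]=15
  size 7 → [0,3,4,6,7,8,9]=28  [3,4,5,6,7,8,9]=84
  size 8 → [0,3,4,5,6,7,8,9]=112  [2,3,4,5,6,7,8,9]=84
  first=0(d) contributes 84
  first=1(f) contributes 196
|[w]| = 280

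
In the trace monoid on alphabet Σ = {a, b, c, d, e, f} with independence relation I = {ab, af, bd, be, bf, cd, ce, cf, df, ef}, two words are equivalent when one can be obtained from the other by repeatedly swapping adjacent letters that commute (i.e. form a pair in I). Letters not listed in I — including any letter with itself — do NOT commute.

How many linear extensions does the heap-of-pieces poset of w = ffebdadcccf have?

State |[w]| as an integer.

0(f) covers ∅
1(f) covers 0:f
2(e) covers ∅
3(b) covers ∅
4(d) covers 2:e
5(a) covers 4:d
6(d) covers 5:a
7(c) covers 3:b, 5:a
8(c) covers 7:c
9(c) covers 8:c
10(f) covers 1:f
floor of heap: 0:f, 2:e, 3:b
completions by unplaced set U, small U first (add the entries for U minus each lowest piece of U):
  |U|=1: {6}:1  {9}:1  {10}:1
  |U|=2: {1,10}:1  {6,9}:2  {6,10}:2  {8,9}:1  {9,10}:2
  |U|=3: {0,1,10}:1  {1,6,10}:3  {1,9,10}:3  {6,8,9}:3  {6,9,10}:6  {7,8,9}:1  {8,9,10}:3
  |U|=4: {0,1,6,10}:4  {0,1,9,10}:4  {1,6,9,10}:12  {1,8,9,10}:6  {3,7,8,9}:1  {6,7,8,9}:4  {6,8,9,10}:12  {7,8,9,10}:4
  |U|=5: {0,1,6,9,10}:20  {0,1,8,9,10}:10  {1,6,8,9,10}:30  {1,7,8,9,10}:10  {3,6,7,8,9}:5  {3,7,8,9,10}:5  {5,6,7,8,9}:4  {6,7,8,9,10}:20
  |U|=6: {0,1,6,8,9,10}:60  {0,1,7,8,9,10}:20  {1,3,7,8,9,10}:15  {1,6,7,8,9,10}:60  {3,5,6,7,8,9}:9  {3,6,7,8,9,10}:30  {4,5,6,7,8,9}:4  {5,6,7,8,9,10}:24
  |U|=7: {0,1,3,7,8,9,10}:35  {0,1,6,7,8,9,10}:140  {1,3,6,7,8,9,10}:105  {1,5,6,7,8,9,10}:84  {2,4,5,6,7,8,9}:4  {3,4,5,6,7,8,9}:13  {3,5,6,7,8,9,10}:63  {4,5,6,7,8,9,10}:28
  |U|=8: {0,1,3,6,7,8,9,10}:280  {0,1,5,6,7,8,9,10}:224  {1,3,5,6,7,8,9,10}:252  {1,4,5,6,7,8,9,10}:112  {2,3,4,5,6,7,8,9}:17  {2,4,5,6,7,8,9,10}:32  {3,4,5,6,7,8,9,10}:104
  |U|=9: {0,1,3,5,6,7,8,9,10}:756  {0,1,4,5,6,7,8,9,10}:336  {1,2,4,5,6,7,8,9,10}:144  {1,3,4,5,6,7,8,9,10}:468  {2,3,4,5,6,7,8,9,10}:153
  start at 0(f): 765
  start at 2(e): 1560
  start at 3(b): 480
sum over floor = 2805

2805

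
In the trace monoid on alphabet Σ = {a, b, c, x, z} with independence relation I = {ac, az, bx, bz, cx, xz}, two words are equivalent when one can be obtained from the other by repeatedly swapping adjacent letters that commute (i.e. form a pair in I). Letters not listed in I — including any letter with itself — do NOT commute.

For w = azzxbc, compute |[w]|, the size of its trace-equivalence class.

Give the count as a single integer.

piece 0:a — minimal
piece 1:z — minimal
piece 2:z rests on {1:z}
piece 3:x rests on {0:a}
piece 4:b rests on {0:a}
piece 5:c rests on {2:z, 4:b}
minimal pieces: {0:a, 1:z}
ways to finish when only these pieces remain (= sum over removing one remaining piece with nothing left below it):
  1 left: {3}→1  {5}→1
  2 left: {2,5}→1  {3,5}→2  {4,5}→1
  3 left: {1,2,5}→1  {2,3,5}→3  {2,4,5}→2  {3,4,5}→3
  4 left: {0,3,4,5}→3  {1,2,3,5}→4  {1,2,4,5}→3  {2,3,4,5}→8
  placing 0:a first → 15 extensions
  placing 1:z first → 11 extensions
total linear extensions = 26

26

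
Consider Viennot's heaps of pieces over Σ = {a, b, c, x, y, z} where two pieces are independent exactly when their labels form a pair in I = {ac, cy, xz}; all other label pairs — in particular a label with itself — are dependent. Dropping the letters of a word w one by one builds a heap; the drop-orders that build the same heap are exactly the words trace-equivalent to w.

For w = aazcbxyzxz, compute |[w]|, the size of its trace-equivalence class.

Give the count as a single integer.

#0=a has no predecessor
#1=a depends on [0:a]
#2=z depends on [1:a]
#3=c depends on [2:z]
#4=b depends on [3:c]
#5=x depends on [4:b]
#6=y depends on [5:x]
#7=z depends on [6:y]
#8=x depends on [6:y]
#9=z depends on [7:z]
sources: [0:a]
N(rest) = Σ N(rest − s) over sources s of rest; N(one piece) = 1:
  size 1 → [8]=1  [9]=1
  size 2 → [7,9]=1  [8,9]=2
  size 3 → [7,8,9]=3
  size 4 → [6,7,8,9]=3
  size 5 → [5,6,7,8,9]=3
  size 6 → [4,5,6,7,8,9]=3
  size 7 → [3,4,5,6,7,8,9]=3
  size 8 → [2,3,4,5,6,7,8,9]=3
  first=0(a) contributes 3

3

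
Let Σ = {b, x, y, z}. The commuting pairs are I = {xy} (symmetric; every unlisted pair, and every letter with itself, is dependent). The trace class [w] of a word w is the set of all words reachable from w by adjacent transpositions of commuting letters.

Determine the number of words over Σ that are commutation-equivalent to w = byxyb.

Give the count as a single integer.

0(b) covers ∅
1(y) covers 0:b
2(x) covers 0:b
3(y) covers 1:y
4(b) covers 2:x, 3:y
floor of heap: 0:b
completions by unplaced set U, small U first (add the entries for U minus each lowest piece of U):
  |U|=1: {4}:1
  |U|=2: {2,4}:1  {3,4}:1
  |U|=3: {1,3,4}:1  {2,3,4}:2
  start at 0(b): 3

3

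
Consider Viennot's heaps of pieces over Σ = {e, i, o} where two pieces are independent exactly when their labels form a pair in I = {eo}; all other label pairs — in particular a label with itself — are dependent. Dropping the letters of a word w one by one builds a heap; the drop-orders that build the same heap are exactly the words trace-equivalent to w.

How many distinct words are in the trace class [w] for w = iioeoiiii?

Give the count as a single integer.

drop 0:i onto floor
drop 1:i onto {0:i}
drop 2:o onto {1:i}
drop 3:e onto {1:i}
drop 4:o onto {2:o}
drop 5:i onto {3:e, 4:o}
drop 6:i onto {5:i}
drop 7:i onto {6:i}
drop 8:i onto {7:i}
ground layer = {0:i}
drop-orders for the pieces not yet dropped (sum over which currently-grounded one goes next):
  1 to go: {8} 1
  2 to go: {7,8} 1
  3 to go: {6,7,8} 1
  4 to go: {5,6,7,8} 1
  5 to go: {3,5,6,7,8} 1  {4,5,6,7,8} 1
  6 to go: {2,4,5,6,7,8} 1  {3,4,5,6,7,8} 2
  7 to go: {2,3,4,5,6,7,8} 3
  if 0:i drops first: 3 orders

3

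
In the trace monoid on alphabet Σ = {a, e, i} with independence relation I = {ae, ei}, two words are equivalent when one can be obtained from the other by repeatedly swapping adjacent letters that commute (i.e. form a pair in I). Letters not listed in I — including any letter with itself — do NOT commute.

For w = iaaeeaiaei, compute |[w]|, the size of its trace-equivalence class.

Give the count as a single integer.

drop 0:i onto floor
drop 1:a onto {0:i}
drop 2:a onto {1:a}
drop 3:e onto floor
drop 4:e onto {3:e}
drop 5:a onto {2:a}
drop 6:i onto {5:a}
drop 7:a onto {6:i}
drop 8:e onto {4:e}
drop 9:i onto {7:a}
ground layer = {0:i, 3:e}
drop-orders for the pieces not yet dropped (sum over which currently-grounded one goes next):
  1 to go: {8} 1  {9} 1
  2 to go: {4,8} 1  {7,9} 1  {8,9} 2
  3 to go: {3,4,8} 1  {4,8,9} 3  {6,7,9} 1  {7,8,9} 3
  4 to go: {3,4,8,9} 4  {4,7,8,9} 6  {5,6,7,9} 1  {6,7,8,9} 4
  5 to go: {2,5,6,7,9} 1  {3,4,7,8,9} 10  {4,6,7,8,9} 10  {5,6,7,8,9} 5
  6 to go: {1,2,5,6,7,9} 1  {2,5,6,7,8,9} 6  {3,4,6,7,8,9} 20  {4,5,6,7,8,9} 15
  7 to go: {0,1,2,5,6,7,9} 1  {1,2,5,6,7,8,9} 7  {2,4,5,6,7,8,9} 21  {3,4,5,6,7,8,9} 35
  8 to go: {0,1,2,5,6,7,8,9} 8  {1,2,4,5,6,7,8,9} 28  {2,3,4,5,6,7,8,9} 56
  if 0:i drops first: 84 orders
  if 3:e drops first: 36 orders
heap linearizations: 120

120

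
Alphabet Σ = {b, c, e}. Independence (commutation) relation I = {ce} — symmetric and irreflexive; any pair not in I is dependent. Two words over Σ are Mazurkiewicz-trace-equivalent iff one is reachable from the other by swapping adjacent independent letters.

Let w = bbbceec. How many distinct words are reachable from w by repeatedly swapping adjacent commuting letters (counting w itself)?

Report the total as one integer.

0(b) covers ∅
1(b) covers 0:b
2(b) covers 1:b
3(c) covers 2:b
4(e) covers 2:b
5(e) covers 4:e
6(c) covers 3:c
floor of heap: 0:b
completions by unplaced set U, small U first (add the entries for U minus each lowest piece of U):
  |U|=1: {5}:1  {6}:1
  |U|=2: {3,6}:1  {4,5}:1  {5,6}:2
  |U|=3: {3,5,6}:3  {4,5,6}:3
  |U|=4: {3,4,5,6}:6
  |U|=5: {2,3,4,5,6}:6
  start at 0(b): 6

6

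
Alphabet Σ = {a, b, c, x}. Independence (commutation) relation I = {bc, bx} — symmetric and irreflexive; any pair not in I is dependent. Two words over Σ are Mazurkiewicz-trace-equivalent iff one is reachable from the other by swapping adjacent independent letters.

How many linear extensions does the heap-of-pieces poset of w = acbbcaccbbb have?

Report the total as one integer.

piece 0:a — minimal
piece 1:c rests on {0:a}
piece 2:b rests on {0:a}
piece 3:b rests on {2:b}
piece 4:c rests on {1:c}
piece 5:a rests on {3:b, 4:c}
piece 6:c rests on {5:a}
piece 7:c rests on {6:c}
piece 8:b rests on {5:a}
piece 9:b rests on {8:b}
piece 10:b rests on {9:b}
minimal pieces: {0:a}
ways to finish when only these pieces remain (= sum over removing one remaining piece with nothing left below it):
  1 left: {7}→1  {10}→1
  2 left: {6,7}→1  {7,10}→2  {9,10}→1
  3 left: {6,7,10}→3  {7,9,10}→3  {8,9,10}→1
  4 left: {6,7,9,10}→6  {7,8,9,10}→4
  5 left: {6,7,8,9,10}→10
  6 left: {5,6,7,8,9,10}→10
  7 left: {3,5,6,7,8,9,10}→10  {4,5,6,7,8,9,10}→10
  8 left: {1,4,5,6,7,8,9,10}→10  {2,3,5,6,7,8,9,10}→10  {3,4,5,6,7,8,9,10}→20
  9 left: {1,3,4,5,6,7,8,9,10}→30  {2,3,4,5,6,7,8,9,10}→30
  placing 0:a first → 60 extensions

60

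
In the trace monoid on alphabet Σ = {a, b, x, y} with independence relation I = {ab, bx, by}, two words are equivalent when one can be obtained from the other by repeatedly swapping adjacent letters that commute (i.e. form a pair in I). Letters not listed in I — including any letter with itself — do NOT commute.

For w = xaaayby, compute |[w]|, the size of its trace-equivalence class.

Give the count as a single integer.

7

piece 0:x — minimal
piece 1:a rests on {0:x}
piece 2:a rests on {1:a}
piece 3:a rests on {2:a}
piece 4:y rests on {3:a}
piece 5:b — minimal
piece 6:y rests on {4:y}
minimal pieces: {0:x, 5:b}
ways to finish when only these pieces remain (= sum over removing one remaining piece with nothing left below it):
  1 left: {5}→1  {6}→1
  2 left: {4,6}→1  {5,6}→2
  3 left: {3,4,6}→1  {4,5,6}→3
  4 left: {2,3,4,6}→1  {3,4,5,6}→4
  5 left: {1,2,3,4,6}→1  {2,3,4,5,6}→5
  placing 0:x first → 6 extensions
  placing 5:b first → 1 extensions
total linear extensions = 7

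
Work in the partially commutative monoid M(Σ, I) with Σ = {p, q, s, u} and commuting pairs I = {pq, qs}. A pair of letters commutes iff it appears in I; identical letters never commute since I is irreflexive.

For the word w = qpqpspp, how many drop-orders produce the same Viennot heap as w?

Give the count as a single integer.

21

0(q) covers ∅
1(p) covers ∅
2(q) covers 0:q
3(p) covers 1:p
4(s) covers 3:p
5(p) covers 4:s
6(p) covers 5:p
floor of heap: 0:q, 1:p
completions by unplaced set U, small U first (add the entries for U minus each lowest piece of U):
  |U|=1: {2}:1  {6}:1
  |U|=2: {0,2}:1  {2,6}:2  {5,6}:1
  |U|=3: {0,2,6}:3  {2,5,6}:3  {4,5,6}:1
  |U|=4: {0,2,5,6}:6  {2,4,5,6}:4  {3,4,5,6}:1
  |U|=5: {0,2,4,5,6}:10  {1,3,4,5,6}:1  {2,3,4,5,6}:5
  start at 0(q): 6
  start at 1(p): 15
sum over floor = 21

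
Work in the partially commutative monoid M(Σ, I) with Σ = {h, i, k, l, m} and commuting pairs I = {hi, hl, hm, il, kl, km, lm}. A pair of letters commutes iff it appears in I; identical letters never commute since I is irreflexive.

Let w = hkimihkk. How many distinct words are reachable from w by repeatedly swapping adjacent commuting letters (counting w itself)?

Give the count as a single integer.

4

0(h) covers ∅
1(k) covers 0:h
2(i) covers 1:k
3(m) covers 2:i
4(i) covers 3:m
5(h) covers 1:k
6(k) covers 4:i, 5:h
7(k) covers 6:k
floor of heap: 0:h
completions by unplaced set U, small U first (add the entries for U minus each lowest piece of U):
  |U|=1: {7}:1
  |U|=2: {6,7}:1
  |U|=3: {4,6,7}:1  {5,6,7}:1
  |U|=4: {3,4,6,7}:1  {4,5,6,7}:2
  |U|=5: {2,3,4,6,7}:1  {3,4,5,6,7}:3
  |U|=6: {2,3,4,5,6,7}:4
  start at 0(h): 4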